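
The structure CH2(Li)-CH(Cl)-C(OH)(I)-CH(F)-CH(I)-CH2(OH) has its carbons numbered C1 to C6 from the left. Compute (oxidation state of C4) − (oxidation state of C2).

C4: 2C, 1H, 1F → 0 − 1 + 1 = 0
C2: 2C, 1H, 1Cl → 0 − 1 + 1 = 0
Difference: 0 − (0) = 0.

0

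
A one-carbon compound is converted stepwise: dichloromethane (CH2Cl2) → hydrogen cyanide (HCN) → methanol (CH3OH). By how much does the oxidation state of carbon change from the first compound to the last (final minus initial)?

-2

Carbon oxidation states along the series — dichloromethane: 0, hydrogen cyanide: +2, methanol: -2.
Net change = -2 − (0) = -2.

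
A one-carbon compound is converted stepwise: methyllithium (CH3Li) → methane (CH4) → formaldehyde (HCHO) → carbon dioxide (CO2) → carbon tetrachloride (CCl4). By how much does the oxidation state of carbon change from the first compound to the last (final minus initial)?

+8

Carbon oxidation states along the series — methyllithium: -4, methane: -4, formaldehyde: 0, carbon dioxide: +4, carbon tetrachloride: +4.
Net change = +4 − (-4) = +8.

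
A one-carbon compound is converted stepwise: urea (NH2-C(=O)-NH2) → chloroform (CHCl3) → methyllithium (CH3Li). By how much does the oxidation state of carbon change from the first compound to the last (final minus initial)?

-8

Carbon oxidation states along the series — urea: +4, chloroform: +2, methyllithium: -4.
Net change = -4 − (+4) = -8.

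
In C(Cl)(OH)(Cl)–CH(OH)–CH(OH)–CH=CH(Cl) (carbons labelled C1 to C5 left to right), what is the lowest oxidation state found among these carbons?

-1

Each bond to a more electronegative atom (O, N, halogen) counts +1, each bond to a less electronegative atom (H, metal, B, Si) counts −1, and each C–C bond counts 0. Tallying each carbon:
C1: 1C, 1O, 2Cl → 0 + 1 + 2 = +3
C2: 2C, 1H, 1O → 0 − 1 + 1 = 0
C3: 2C, 1H, 1O → 0 − 1 + 1 = 0
C4: 3C, 1H → 0 − 1 = -1
C5: 2C, 1H, 1Cl → 0 − 1 + 1 = 0
The lowest value is -1.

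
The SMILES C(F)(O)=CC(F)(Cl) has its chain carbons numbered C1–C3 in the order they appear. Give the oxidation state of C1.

+2

Each bond to a more electronegative atom (O, N, halogen) counts +1, each bond to a less electronegative atom (H, metal, B, Si) counts −1, and each C–C bond counts 0.
C1 has a double bond to C (2×0 = 0), one bond to F (+1), one bond to O (+1).
Oxidation state = 0 + 1 + 1 = +2.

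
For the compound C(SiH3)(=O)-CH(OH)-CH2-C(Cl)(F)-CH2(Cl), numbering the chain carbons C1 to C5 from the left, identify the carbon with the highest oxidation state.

C4

Assign +1 per bond to O/N/halogen, −1 per bond to H or an electropositive element, and 0 per bond to carbon. Tallying each carbon:
C1: 1C, 2O, 1Si → 0 + 2 − 1 = +1
C2: 2C, 1H, 1O → 0 − 1 + 1 = 0
C3: 2C, 2H → 0 − 2 = -2
C4: 2C, 1F, 1Cl → 0 + 1 + 1 = +2
C5: 1C, 2H, 1Cl → 0 − 2 + 1 = -1
The most oxidised carbon is C4 at +2.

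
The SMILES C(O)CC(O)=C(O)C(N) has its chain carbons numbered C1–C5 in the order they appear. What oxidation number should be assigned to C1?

Each bond to a more electronegative atom (O, N, halogen) counts +1, each bond to a less electronegative atom (H, metal, B, Si) counts −1, and each C–C bond counts 0.
C1 has one bond to C (0), one bond to H (-1), one bond to H (-1), one bond to O (+1).
Oxidation state = 0 − 1 − 1 + 1 = -1.

-1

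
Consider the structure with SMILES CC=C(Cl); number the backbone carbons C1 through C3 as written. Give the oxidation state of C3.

C3 has a double bond to C (2×0 = 0), one bond to H (-1), one bond to Cl (+1).
Oxidation state = 0 − 1 + 1 = 0.

0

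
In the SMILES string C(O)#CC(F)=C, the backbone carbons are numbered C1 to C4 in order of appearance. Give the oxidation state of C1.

C1 has a triple bond to C (3×0 = 0), one bond to O (+1).
Oxidation state = 0 + 1 = +1.

+1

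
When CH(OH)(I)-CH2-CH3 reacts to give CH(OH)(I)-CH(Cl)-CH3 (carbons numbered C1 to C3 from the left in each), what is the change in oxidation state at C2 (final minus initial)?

Before: C2 has 2 bonds to C, 2 bonds to H → oxidation state -2.
After: C2 has 2 bonds to C, 1 bond to H, 1 bond to Cl → oxidation state 0.
Δ = 0 − (-2) = +2, so this is an oxidation at C2.

+2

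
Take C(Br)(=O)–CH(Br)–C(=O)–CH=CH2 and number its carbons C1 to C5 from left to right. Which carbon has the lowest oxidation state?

Count +1 for every bond to an atom more electronegative than carbon and −1 for every bond to one less electronegative; C–C bonds are 0. Tallying each carbon:
C1: 1C, 2O, 1Br → 0 + 2 + 1 = +3
C2: 2C, 1H, 1Br → 0 − 1 + 1 = 0
C3: 2C, 2O → 0 + 2 = +2
C4: 3C, 1H → 0 − 1 = -1
C5: 2C, 2H → 0 − 2 = -2
The most reduced carbon is C5 at -2.

C5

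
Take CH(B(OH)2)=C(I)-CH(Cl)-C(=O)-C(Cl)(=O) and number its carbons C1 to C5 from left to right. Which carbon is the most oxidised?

Tallying each carbon's bonds:
C1: 2C, 1H, 1B → 0 − 1 − 1 = -2
C2: 3C, 1I → 0 + 1 = +1
C3: 2C, 1H, 1Cl → 0 − 1 + 1 = 0
C4: 2C, 2O → 0 + 2 = +2
C5: 1C, 2O, 1Cl → 0 + 2 + 1 = +3
The most oxidised carbon is C5 at +3.

C5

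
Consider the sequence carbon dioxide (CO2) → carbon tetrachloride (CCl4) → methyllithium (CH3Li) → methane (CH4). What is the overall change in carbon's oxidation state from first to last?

Carbon oxidation states along the series — carbon dioxide: +4, carbon tetrachloride: +4, methyllithium: -4, methane: -4.
Net change = -4 − (+4) = -8.

-8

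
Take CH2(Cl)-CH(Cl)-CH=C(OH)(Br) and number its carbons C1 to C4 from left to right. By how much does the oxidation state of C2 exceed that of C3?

+1

C2: 2C, 1H, 1Cl → 0 − 1 + 1 = 0
C3: 3C, 1H → 0 − 1 = -1
Difference: 0 − (-1) = +1.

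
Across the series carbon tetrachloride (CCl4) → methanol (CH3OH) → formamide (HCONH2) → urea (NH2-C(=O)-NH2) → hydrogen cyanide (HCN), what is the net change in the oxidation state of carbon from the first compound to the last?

Carbon oxidation states along the series — carbon tetrachloride: +4, methanol: -2, formamide: +2, urea: +4, hydrogen cyanide: +2.
Net change = +2 − (+4) = -2.

-2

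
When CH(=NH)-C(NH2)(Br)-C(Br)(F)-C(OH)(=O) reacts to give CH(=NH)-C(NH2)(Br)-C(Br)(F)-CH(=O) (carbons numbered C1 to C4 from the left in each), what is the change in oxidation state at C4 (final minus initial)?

Before: C4 has 1 bond to C, 3 bonds to O → oxidation state +3.
After: C4 has 1 bond to C, 1 bond to H, 2 bonds to O → oxidation state +1.
Δ = +1 − (+3) = -2, so this is a reduction at C4.

-2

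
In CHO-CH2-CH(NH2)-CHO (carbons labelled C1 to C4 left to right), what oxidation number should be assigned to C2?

C2 has one bond to C (0), one bond to C (0), one bond to H (-1), one bond to H (-1).
Oxidation state = 0 + 0 − 1 − 1 = -2.

-2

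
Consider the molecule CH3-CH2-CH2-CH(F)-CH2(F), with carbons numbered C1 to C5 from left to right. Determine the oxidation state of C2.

Bonds to more-electronegative neighbours contribute +1 each, bonds to H or metals contribute −1 each, and C–C bonds contribute 0.
C2 has one bond to C (0), one bond to C (0), one bond to H (-1), one bond to H (-1).
Oxidation state = 0 + 0 − 1 − 1 = -2.

-2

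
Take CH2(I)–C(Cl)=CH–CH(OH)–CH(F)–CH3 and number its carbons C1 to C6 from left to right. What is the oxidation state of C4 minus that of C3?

C4: 2C, 1H, 1O → 0 − 1 + 1 = 0
C3: 3C, 1H → 0 − 1 = -1
Difference: 0 − (-1) = +1.

+1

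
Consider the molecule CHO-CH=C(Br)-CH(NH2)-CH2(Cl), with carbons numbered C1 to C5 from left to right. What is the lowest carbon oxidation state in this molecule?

-1

Tallying each carbon's bonds:
C1: 1C, 1H, 2O → 0 − 1 + 2 = +1
C2: 3C, 1H → 0 − 1 = -1
C3: 3C, 1Br → 0 + 1 = +1
C4: 2C, 1H, 1N → 0 − 1 + 1 = 0
C5: 1C, 2H, 1Cl → 0 − 2 + 1 = -1
The lowest value is -1.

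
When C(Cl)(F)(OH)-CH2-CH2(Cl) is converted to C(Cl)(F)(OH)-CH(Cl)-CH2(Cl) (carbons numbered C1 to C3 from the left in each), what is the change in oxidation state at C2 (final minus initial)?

+2

Before: C2 has 2 bonds to C, 2 bonds to H → oxidation state -2.
After: C2 has 2 bonds to C, 1 bond to H, 1 bond to Cl → oxidation state 0.
Δ = 0 − (-2) = +2, so this is an oxidation at C2.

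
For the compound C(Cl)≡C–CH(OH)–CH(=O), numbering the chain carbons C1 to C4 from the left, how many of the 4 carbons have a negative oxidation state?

0

Each bond to a more electronegative atom (O, N, halogen) counts +1, each bond to a less electronegative atom (H, metal, B, Si) counts −1, and each C–C bond counts 0. Tallying each carbon:
C1: 3C, 1Cl → 0 + 1 = +1
C2: 4C → 0 = 0
C3: 2C, 1H, 1O → 0 − 1 + 1 = 0
C4: 1C, 1H, 2O → 0 − 1 + 2 = +1
0 carbons meet the condition.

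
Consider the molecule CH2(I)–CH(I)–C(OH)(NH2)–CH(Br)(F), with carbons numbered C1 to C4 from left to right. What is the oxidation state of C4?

+1

C4 has one bond to C (0), one bond to Br (+1), one bond to F (+1), one bond to H (-1).
Oxidation state = 0 + 1 + 1 − 1 = +1.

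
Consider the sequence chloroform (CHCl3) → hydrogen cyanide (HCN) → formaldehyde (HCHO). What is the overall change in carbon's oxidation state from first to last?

-2

Carbon oxidation states along the series — chloroform: +2, hydrogen cyanide: +2, formaldehyde: 0.
Net change = 0 − (+2) = -2.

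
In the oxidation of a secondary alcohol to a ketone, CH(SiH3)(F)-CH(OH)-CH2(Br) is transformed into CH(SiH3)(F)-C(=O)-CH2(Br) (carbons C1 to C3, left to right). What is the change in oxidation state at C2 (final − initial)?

+2

Before: C2 has 2 bonds to C, 1 bond to H, 1 bond to O → oxidation state 0.
After: C2 has 2 bonds to C, 2 bonds to O → oxidation state +2.
Δ = +2 − (0) = +2, so this is an oxidation at C2.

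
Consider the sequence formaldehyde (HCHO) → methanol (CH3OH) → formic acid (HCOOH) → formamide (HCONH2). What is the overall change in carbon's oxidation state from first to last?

+2

Carbon oxidation states along the series — formaldehyde: 0, methanol: -2, formic acid: +2, formamide: +2.
Net change = +2 − (0) = +2.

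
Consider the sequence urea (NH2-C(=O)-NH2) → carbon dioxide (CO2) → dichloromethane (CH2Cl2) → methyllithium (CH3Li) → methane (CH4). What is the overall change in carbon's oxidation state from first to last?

-8

Carbon oxidation states along the series — urea: +4, carbon dioxide: +4, dichloromethane: 0, methyllithium: -4, methane: -4.
Net change = -4 − (+4) = -8.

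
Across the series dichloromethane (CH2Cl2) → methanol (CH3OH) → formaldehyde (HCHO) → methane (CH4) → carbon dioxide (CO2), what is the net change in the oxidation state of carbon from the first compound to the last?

+4

Carbon oxidation states along the series — dichloromethane: 0, methanol: -2, formaldehyde: 0, methane: -4, carbon dioxide: +4.
Net change = +4 − (0) = +4.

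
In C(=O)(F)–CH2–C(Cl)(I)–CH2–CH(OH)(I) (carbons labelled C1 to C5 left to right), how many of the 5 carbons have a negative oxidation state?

Assign +1 per bond to O/N/halogen, −1 per bond to H or an electropositive element, and 0 per bond to carbon. Tallying each carbon:
C1: 1C, 2O, 1F → 0 + 2 + 1 = +3
C2: 2C, 2H → 0 − 2 = -2
C3: 2C, 1Cl, 1I → 0 + 1 + 1 = +2
C4: 2C, 2H → 0 − 2 = -2
C5: 1C, 1H, 1O, 1I → 0 − 1 + 1 + 1 = +1
2 carbons (C2, C4) meet the condition.

2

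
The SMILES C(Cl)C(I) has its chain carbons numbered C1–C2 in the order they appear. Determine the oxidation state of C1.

-1

Each bond to a more electronegative atom (O, N, halogen) counts +1, each bond to a less electronegative atom (H, metal, B, Si) counts −1, and each C–C bond counts 0.
C1 has one bond to C (0), one bond to Cl (+1), one bond to H (-1), one bond to H (-1).
Oxidation state = 0 + 1 − 1 − 1 = -1.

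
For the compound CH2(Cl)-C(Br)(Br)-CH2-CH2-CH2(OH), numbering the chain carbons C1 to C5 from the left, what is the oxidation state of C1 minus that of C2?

-3

C1: 1C, 2H, 1Cl → 0 − 2 + 1 = -1
C2: 2C, 2Br → 0 + 2 = +2
Difference: -1 − (+2) = -3.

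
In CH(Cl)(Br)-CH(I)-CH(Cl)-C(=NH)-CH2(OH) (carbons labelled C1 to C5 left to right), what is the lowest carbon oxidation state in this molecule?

Tallying each carbon's bonds:
C1: 1C, 1H, 1Cl, 1Br → 0 − 1 + 1 + 1 = +1
C2: 2C, 1H, 1I → 0 − 1 + 1 = 0
C3: 2C, 1H, 1Cl → 0 − 1 + 1 = 0
C4: 2C, 2N → 0 + 2 = +2
C5: 1C, 2H, 1O → 0 − 2 + 1 = -1
The lowest value is -1.

-1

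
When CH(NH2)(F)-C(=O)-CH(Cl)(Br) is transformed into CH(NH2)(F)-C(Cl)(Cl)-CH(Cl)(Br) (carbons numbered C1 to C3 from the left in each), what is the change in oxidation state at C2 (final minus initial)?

Before: C2 has 2 bonds to C, 2 bonds to O → oxidation state +2.
After: C2 has 2 bonds to C, 2 bonds to Cl → oxidation state +2.
Δ = +2 − (+2) = 0, so no net redox change at C2.

0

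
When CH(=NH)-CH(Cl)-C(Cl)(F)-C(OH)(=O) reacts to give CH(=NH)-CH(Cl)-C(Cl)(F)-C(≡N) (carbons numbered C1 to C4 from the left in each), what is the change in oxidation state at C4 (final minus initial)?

0

Before: C4 has 1 bond to C, 3 bonds to O → oxidation state +3.
After: C4 has 1 bond to C, 3 bonds to N → oxidation state +3.
Δ = +3 − (+3) = 0, so no net redox change at C4.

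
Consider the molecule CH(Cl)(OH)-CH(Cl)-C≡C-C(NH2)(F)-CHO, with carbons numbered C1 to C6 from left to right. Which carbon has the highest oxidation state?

Tallying each carbon's bonds:
C1: 1C, 1H, 1O, 1Cl → 0 − 1 + 1 + 1 = +1
C2: 2C, 1H, 1Cl → 0 − 1 + 1 = 0
C3: 4C → 0 = 0
C4: 4C → 0 = 0
C5: 2C, 1N, 1F → 0 + 1 + 1 = +2
C6: 1C, 1H, 2O → 0 − 1 + 2 = +1
The most oxidised carbon is C5 at +2.

C5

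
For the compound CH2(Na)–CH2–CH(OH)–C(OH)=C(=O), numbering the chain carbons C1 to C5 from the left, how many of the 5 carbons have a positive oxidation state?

Assign +1 per bond to O/N/halogen, −1 per bond to H or an electropositive element, and 0 per bond to carbon. Tallying each carbon:
C1: 1C, 2H, 1Na → 0 − 2 − 1 = -3
C2: 2C, 2H → 0 − 2 = -2
C3: 2C, 1H, 1O → 0 − 1 + 1 = 0
C4: 3C, 1O → 0 + 1 = +1
C5: 2C, 2O → 0 + 2 = +2
2 carbons (C4, C5) meet the condition.

2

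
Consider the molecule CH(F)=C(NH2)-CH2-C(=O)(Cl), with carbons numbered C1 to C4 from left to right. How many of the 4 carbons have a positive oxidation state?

2

Tallying each carbon's bonds:
C1: 2C, 1H, 1F → 0 − 1 + 1 = 0
C2: 3C, 1N → 0 + 1 = +1
C3: 2C, 2H → 0 − 2 = -2
C4: 1C, 2O, 1Cl → 0 + 2 + 1 = +3
2 carbons (C2, C4) meet the condition.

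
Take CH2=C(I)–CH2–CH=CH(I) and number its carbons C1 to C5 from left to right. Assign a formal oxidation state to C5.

Assign +1 per bond to O/N/halogen, −1 per bond to H or an electropositive element, and 0 per bond to carbon.
C5 has a double bond to C (2×0 = 0), one bond to I (+1), one bond to H (-1).
Oxidation state = 0 + 1 − 1 = 0.

0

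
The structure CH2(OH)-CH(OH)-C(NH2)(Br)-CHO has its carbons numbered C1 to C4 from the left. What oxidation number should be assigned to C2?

0

C2 has one bond to C (0), one bond to C (0), one bond to H (-1), one bond to O (+1).
Oxidation state = 0 + 0 − 1 + 1 = 0.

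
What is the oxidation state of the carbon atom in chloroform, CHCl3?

+2

Each bond to a more electronegative atom (O, N, halogen) counts +1, each bond to a less electronegative atom (H, metal, B, Si) counts −1, and each C–C bond counts 0.
The carbon has one bond to H (-1), one bond to Cl (+1), one bond to Cl (+1), one bond to Cl (+1).
Oxidation state = -1 + 1 + 1 + 1 = +2.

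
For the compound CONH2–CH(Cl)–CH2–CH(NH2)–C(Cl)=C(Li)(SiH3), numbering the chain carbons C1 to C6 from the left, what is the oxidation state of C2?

0

Count +1 for every bond to an atom more electronegative than carbon and −1 for every bond to one less electronegative; C–C bonds are 0.
C2 has one bond to C (0), one bond to C (0), one bond to H (-1), one bond to Cl (+1).
Oxidation state = 0 + 0 − 1 + 1 = 0.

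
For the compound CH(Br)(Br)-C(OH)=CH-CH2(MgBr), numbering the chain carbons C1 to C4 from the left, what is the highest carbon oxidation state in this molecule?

+1

Tallying each carbon's bonds:
C1: 1C, 1H, 2Br → 0 − 1 + 2 = +1
C2: 3C, 1O → 0 + 1 = +1
C3: 3C, 1H → 0 − 1 = -1
C4: 1C, 2H, 1Mg → 0 − 2 − 1 = -3
The highest value is +1.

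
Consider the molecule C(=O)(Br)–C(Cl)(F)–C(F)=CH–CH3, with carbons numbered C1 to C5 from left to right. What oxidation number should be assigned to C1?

C1 has one bond to C (0), a double bond to O (2×+1 = +2), one bond to Br (+1).
Oxidation state = 0 + 2 + 1 = +3.

+3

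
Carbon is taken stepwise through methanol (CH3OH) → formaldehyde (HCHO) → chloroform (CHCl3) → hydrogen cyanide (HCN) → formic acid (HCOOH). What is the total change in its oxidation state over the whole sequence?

Carbon oxidation states along the series — methanol: -2, formaldehyde: 0, chloroform: +2, hydrogen cyanide: +2, formic acid: +2.
Net change = +2 − (-2) = +4.

+4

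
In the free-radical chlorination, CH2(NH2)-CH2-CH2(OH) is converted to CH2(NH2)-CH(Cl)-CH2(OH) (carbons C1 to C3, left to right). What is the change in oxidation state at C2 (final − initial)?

Before: C2 has 2 bonds to C, 2 bonds to H → oxidation state -2.
After: C2 has 2 bonds to C, 1 bond to H, 1 bond to Cl → oxidation state 0.
Δ = 0 − (-2) = +2, so this is an oxidation at C2.

+2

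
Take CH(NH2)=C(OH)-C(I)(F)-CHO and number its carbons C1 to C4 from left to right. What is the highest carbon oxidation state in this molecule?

+2

Count +1 for every bond to an atom more electronegative than carbon and −1 for every bond to one less electronegative; C–C bonds are 0. Tallying each carbon:
C1: 2C, 1H, 1N → 0 − 1 + 1 = 0
C2: 3C, 1O → 0 + 1 = +1
C3: 2C, 1F, 1I → 0 + 1 + 1 = +2
C4: 1C, 1H, 2O → 0 − 1 + 2 = +1
The highest value is +2.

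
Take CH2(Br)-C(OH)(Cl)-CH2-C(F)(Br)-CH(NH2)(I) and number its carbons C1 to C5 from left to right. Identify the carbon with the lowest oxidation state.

Tallying each carbon's bonds:
C1: 1C, 2H, 1Br → 0 − 2 + 1 = -1
C2: 2C, 1O, 1Cl → 0 + 1 + 1 = +2
C3: 2C, 2H → 0 − 2 = -2
C4: 2C, 1F, 1Br → 0 + 1 + 1 = +2
C5: 1C, 1H, 1N, 1I → 0 − 1 + 1 + 1 = +1
The most reduced carbon is C3 at -2.

C3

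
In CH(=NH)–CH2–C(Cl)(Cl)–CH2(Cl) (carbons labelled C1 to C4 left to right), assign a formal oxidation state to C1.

+1

Count +1 for every bond to an atom more electronegative than carbon and −1 for every bond to one less electronegative; C–C bonds are 0.
C1 has one bond to C (0), one bond to H (-1), a double bond to N (2×+1 = +2).
Oxidation state = 0 − 1 + 2 = +1.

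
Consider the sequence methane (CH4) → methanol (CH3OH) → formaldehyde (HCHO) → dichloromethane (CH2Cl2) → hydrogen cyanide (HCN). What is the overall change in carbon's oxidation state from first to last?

Carbon oxidation states along the series — methane: -4, methanol: -2, formaldehyde: 0, dichloromethane: 0, hydrogen cyanide: +2.
Net change = +2 − (-4) = +6.

+6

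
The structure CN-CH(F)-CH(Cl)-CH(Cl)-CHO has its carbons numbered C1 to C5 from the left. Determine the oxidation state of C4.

0

C4 has one bond to C (0), one bond to C (0), one bond to Cl (+1), one bond to H (-1).
Oxidation state = 0 + 0 + 1 − 1 = 0.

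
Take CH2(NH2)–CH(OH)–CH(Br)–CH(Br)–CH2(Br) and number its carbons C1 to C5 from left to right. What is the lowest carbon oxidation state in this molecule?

-1

Each bond to a more electronegative atom (O, N, halogen) counts +1, each bond to a less electronegative atom (H, metal, B, Si) counts −1, and each C–C bond counts 0. Tallying each carbon:
C1: 1C, 2H, 1N → 0 − 2 + 1 = -1
C2: 2C, 1H, 1O → 0 − 1 + 1 = 0
C3: 2C, 1H, 1Br → 0 − 1 + 1 = 0
C4: 2C, 1H, 1Br → 0 − 1 + 1 = 0
C5: 1C, 2H, 1Br → 0 − 2 + 1 = -1
The lowest value is -1.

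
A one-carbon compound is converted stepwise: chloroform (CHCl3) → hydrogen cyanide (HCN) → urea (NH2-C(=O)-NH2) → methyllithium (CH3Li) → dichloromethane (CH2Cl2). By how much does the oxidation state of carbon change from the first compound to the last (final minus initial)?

-2

Carbon oxidation states along the series — chloroform: +2, hydrogen cyanide: +2, urea: +4, methyllithium: -4, dichloromethane: 0.
Net change = 0 − (+2) = -2.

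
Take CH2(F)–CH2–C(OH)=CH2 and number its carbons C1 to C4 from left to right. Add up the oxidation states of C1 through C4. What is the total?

Bonds to more-electronegative neighbours contribute +1 each, bonds to H or metals contribute −1 each, and C–C bonds contribute 0. Tallying each carbon:
C1: 1C, 2H, 1F → 0 − 2 + 1 = -1
C2: 2C, 2H → 0 − 2 = -2
C3: 3C, 1O → 0 + 1 = +1
C4: 2C, 2H → 0 − 2 = -2
Sum = -1 − 2 + 1 − 2 = -4.

-4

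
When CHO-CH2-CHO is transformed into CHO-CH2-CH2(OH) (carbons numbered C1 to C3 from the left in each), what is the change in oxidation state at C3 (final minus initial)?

-2

Before: C3 has 1 bond to C, 1 bond to H, 2 bonds to O → oxidation state +1.
After: C3 has 1 bond to C, 2 bonds to H, 1 bond to O → oxidation state -1.
Δ = -1 − (+1) = -2, so this is a reduction at C3.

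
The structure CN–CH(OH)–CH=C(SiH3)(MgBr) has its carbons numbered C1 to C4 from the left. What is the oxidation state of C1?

C1 has one bond to C (0), a triple bond to N (3×+1 = +3).
Oxidation state = 0 + 3 = +3.

+3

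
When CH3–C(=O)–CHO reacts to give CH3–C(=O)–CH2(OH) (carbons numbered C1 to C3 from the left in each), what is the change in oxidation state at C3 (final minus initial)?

-2

Before: C3 has 1 bond to C, 1 bond to H, 2 bonds to O → oxidation state +1.
After: C3 has 1 bond to C, 2 bonds to H, 1 bond to O → oxidation state -1.
Δ = -1 − (+1) = -2, so this is a reduction at C3.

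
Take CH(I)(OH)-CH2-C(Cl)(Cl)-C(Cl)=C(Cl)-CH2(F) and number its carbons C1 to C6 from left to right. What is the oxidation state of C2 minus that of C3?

C2: 2C, 2H → 0 − 2 = -2
C3: 2C, 2Cl → 0 + 2 = +2
Difference: -2 − (+2) = -4.

-4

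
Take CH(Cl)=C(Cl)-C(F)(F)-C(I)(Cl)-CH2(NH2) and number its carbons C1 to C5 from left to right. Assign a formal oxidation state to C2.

Count +1 for every bond to an atom more electronegative than carbon and −1 for every bond to one less electronegative; C–C bonds are 0.
C2 has a double bond to C (2×0 = 0), one bond to C (0), one bond to Cl (+1).
Oxidation state = 0 + 0 + 1 = +1.

+1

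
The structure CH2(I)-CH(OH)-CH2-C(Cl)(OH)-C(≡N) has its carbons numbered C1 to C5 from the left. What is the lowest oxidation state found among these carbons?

-2

Tallying each carbon's bonds:
C1: 1C, 2H, 1I → 0 − 2 + 1 = -1
C2: 2C, 1H, 1O → 0 − 1 + 1 = 0
C3: 2C, 2H → 0 − 2 = -2
C4: 2C, 1O, 1Cl → 0 + 1 + 1 = +2
C5: 1C, 3N → 0 + 3 = +3
The lowest value is -2.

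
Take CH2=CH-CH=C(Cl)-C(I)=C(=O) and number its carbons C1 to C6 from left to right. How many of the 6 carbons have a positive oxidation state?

3

Tallying each carbon's bonds:
C1: 2C, 2H → 0 − 2 = -2
C2: 3C, 1H → 0 − 1 = -1
C3: 3C, 1H → 0 − 1 = -1
C4: 3C, 1Cl → 0 + 1 = +1
C5: 3C, 1I → 0 + 1 = +1
C6: 2C, 2O → 0 + 2 = +2
3 carbons (C4, C5, C6) meet the condition.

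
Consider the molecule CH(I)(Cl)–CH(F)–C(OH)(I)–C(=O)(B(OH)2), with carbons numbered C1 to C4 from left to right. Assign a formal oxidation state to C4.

Count +1 for every bond to an atom more electronegative than carbon and −1 for every bond to one less electronegative; C–C bonds are 0.
C4 has one bond to C (0), a double bond to O (2×+1 = +2), one bond to B (-1).
Oxidation state = 0 + 2 − 1 = +1.

+1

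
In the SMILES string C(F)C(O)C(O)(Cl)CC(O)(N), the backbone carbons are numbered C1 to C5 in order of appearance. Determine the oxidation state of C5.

+1

Count +1 for every bond to an atom more electronegative than carbon and −1 for every bond to one less electronegative; C–C bonds are 0.
C5 has one bond to C (0), one bond to O (+1), one bond to H (-1), one bond to N (+1).
Oxidation state = 0 + 1 − 1 + 1 = +1.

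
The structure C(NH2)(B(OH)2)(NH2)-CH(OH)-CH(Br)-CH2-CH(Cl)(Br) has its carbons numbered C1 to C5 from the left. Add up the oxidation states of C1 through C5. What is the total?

0

Tallying each carbon's bonds:
C1: 1C, 2N, 1B → 0 + 2 − 1 = +1
C2: 2C, 1H, 1O → 0 − 1 + 1 = 0
C3: 2C, 1H, 1Br → 0 − 1 + 1 = 0
C4: 2C, 2H → 0 − 2 = -2
C5: 1C, 1H, 1Cl, 1Br → 0 − 1 + 1 + 1 = +1
Sum = +1 + 0 + 0 − 2 + 1 = 0.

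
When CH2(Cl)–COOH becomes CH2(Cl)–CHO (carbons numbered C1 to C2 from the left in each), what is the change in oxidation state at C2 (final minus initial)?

Before: C2 has 1 bond to C, 3 bonds to O → oxidation state +3.
After: C2 has 1 bond to C, 1 bond to H, 2 bonds to O → oxidation state +1.
Δ = +1 − (+3) = -2, so this is a reduction at C2.

-2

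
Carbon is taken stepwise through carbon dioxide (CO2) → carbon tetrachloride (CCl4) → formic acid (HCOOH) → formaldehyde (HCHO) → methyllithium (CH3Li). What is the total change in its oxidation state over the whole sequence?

Carbon oxidation states along the series — carbon dioxide: +4, carbon tetrachloride: +4, formic acid: +2, formaldehyde: 0, methyllithium: -4.
Net change = -4 − (+4) = -8.

-8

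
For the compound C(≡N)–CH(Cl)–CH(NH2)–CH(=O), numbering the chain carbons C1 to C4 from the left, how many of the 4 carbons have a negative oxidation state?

0

Bonds to more-electronegative neighbours contribute +1 each, bonds to H or metals contribute −1 each, and C–C bonds contribute 0. Tallying each carbon:
C1: 1C, 3N → 0 + 3 = +3
C2: 2C, 1H, 1Cl → 0 − 1 + 1 = 0
C3: 2C, 1H, 1N → 0 − 1 + 1 = 0
C4: 1C, 1H, 2O → 0 − 1 + 2 = +1
0 carbons meet the condition.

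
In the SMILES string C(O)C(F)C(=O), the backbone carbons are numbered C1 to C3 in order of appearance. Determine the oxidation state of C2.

0

Bonds to more-electronegative neighbours contribute +1 each, bonds to H or metals contribute −1 each, and C–C bonds contribute 0.
C2 has one bond to C (0), one bond to C (0), one bond to H (-1), one bond to F (+1).
Oxidation state = 0 + 0 − 1 + 1 = 0.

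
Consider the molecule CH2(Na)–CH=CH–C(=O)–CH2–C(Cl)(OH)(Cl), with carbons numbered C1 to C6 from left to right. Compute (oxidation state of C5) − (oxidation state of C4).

-4

C5: 2C, 2H → 0 − 2 = -2
C4: 2C, 2O → 0 + 2 = +2
Difference: -2 − (+2) = -4.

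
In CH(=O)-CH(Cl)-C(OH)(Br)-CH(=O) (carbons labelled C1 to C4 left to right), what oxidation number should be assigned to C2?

Each bond to a more electronegative atom (O, N, halogen) counts +1, each bond to a less electronegative atom (H, metal, B, Si) counts −1, and each C–C bond counts 0.
C2 has one bond to C (0), one bond to C (0), one bond to Cl (+1), one bond to H (-1).
Oxidation state = 0 + 0 + 1 − 1 = 0.

0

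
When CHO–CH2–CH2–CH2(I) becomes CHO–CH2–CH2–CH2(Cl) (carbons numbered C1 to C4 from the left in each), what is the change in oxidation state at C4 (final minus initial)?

0

Before: C4 has 1 bond to C, 2 bonds to H, 1 bond to I → oxidation state -1.
After: C4 has 1 bond to C, 2 bonds to H, 1 bond to Cl → oxidation state -1.
Δ = -1 − (-1) = 0, so no net redox change at C4.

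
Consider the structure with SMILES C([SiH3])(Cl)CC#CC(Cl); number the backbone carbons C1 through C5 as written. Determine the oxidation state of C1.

-1

C1 has one bond to C (0), one bond to H (-1), one bond to Si (-1), one bond to Cl (+1).
Oxidation state = 0 − 1 − 1 + 1 = -1.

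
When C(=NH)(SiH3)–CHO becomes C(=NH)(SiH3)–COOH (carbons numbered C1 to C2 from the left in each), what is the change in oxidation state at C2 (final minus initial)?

Before: C2 has 1 bond to C, 1 bond to H, 2 bonds to O → oxidation state +1.
After: C2 has 1 bond to C, 3 bonds to O → oxidation state +3.
Δ = +3 − (+1) = +2, so this is an oxidation at C2.

+2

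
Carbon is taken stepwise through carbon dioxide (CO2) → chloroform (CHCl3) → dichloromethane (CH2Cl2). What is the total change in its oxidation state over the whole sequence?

Carbon oxidation states along the series — carbon dioxide: +4, chloroform: +2, dichloromethane: 0.
Net change = 0 − (+4) = -4.

-4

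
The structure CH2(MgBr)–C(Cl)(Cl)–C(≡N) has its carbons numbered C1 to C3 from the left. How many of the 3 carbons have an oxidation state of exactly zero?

0

Tallying each carbon's bonds:
C1: 1C, 2H, 1Mg → 0 − 2 − 1 = -3
C2: 2C, 2Cl → 0 + 2 = +2
C3: 1C, 3N → 0 + 3 = +3
0 carbons meet the condition.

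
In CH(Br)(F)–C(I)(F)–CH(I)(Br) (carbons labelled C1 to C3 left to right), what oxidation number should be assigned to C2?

Assign +1 per bond to O/N/halogen, −1 per bond to H or an electropositive element, and 0 per bond to carbon.
C2 has one bond to C (0), one bond to C (0), one bond to I (+1), one bond to F (+1).
Oxidation state = 0 + 0 + 1 + 1 = +2.

+2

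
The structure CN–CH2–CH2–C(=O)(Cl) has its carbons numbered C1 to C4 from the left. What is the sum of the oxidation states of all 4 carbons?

Tallying each carbon's bonds:
C1: 1C, 3N → 0 + 3 = +3
C2: 2C, 2H → 0 − 2 = -2
C3: 2C, 2H → 0 − 2 = -2
C4: 1C, 2O, 1Cl → 0 + 2 + 1 = +3
Sum = +3 − 2 − 2 + 3 = +2.

+2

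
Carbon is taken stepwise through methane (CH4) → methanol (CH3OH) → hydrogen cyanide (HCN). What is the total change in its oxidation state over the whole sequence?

Carbon oxidation states along the series — methane: -4, methanol: -2, hydrogen cyanide: +2.
Net change = +2 − (-4) = +6.

+6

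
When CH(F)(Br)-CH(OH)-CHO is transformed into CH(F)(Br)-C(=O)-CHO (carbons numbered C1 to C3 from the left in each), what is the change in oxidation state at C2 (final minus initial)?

Before: C2 has 2 bonds to C, 1 bond to H, 1 bond to O → oxidation state 0.
After: C2 has 2 bonds to C, 2 bonds to O → oxidation state +2.
Δ = +2 − (0) = +2, so this is an oxidation at C2.

+2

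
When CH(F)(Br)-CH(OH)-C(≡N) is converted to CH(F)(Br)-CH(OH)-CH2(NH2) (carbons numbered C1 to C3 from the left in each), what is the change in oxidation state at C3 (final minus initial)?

Before: C3 has 1 bond to C, 3 bonds to N → oxidation state +3.
After: C3 has 1 bond to C, 2 bonds to H, 1 bond to N → oxidation state -1.
Δ = -1 − (+3) = -4, so this is a reduction at C3.

-4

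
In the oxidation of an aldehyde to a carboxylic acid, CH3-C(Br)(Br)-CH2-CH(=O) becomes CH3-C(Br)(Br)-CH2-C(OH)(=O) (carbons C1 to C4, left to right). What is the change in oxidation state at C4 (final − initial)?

Before: C4 has 1 bond to C, 1 bond to H, 2 bonds to O → oxidation state +1.
After: C4 has 1 bond to C, 3 bonds to O → oxidation state +3.
Δ = +3 − (+1) = +2, so this is an oxidation at C4.

+2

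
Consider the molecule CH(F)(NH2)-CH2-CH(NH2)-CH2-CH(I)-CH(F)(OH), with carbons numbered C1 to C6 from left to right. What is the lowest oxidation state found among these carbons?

Tallying each carbon's bonds:
C1: 1C, 1H, 1N, 1F → 0 − 1 + 1 + 1 = +1
C2: 2C, 2H → 0 − 2 = -2
C3: 2C, 1H, 1N → 0 − 1 + 1 = 0
C4: 2C, 2H → 0 − 2 = -2
C5: 2C, 1H, 1I → 0 − 1 + 1 = 0
C6: 1C, 1H, 1O, 1F → 0 − 1 + 1 + 1 = +1
The lowest value is -2.

-2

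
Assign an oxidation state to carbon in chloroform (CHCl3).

+2

The carbon has one bond to H (-1), one bond to Cl (+1), one bond to Cl (+1), one bond to Cl (+1).
Oxidation state = -1 + 1 + 1 + 1 = +2.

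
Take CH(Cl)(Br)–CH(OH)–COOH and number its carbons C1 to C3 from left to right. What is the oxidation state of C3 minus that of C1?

C3: 1C, 3O → 0 + 3 = +3
C1: 1C, 1H, 1Cl, 1Br → 0 − 1 + 1 + 1 = +1
Difference: +3 − (+1) = +2.

+2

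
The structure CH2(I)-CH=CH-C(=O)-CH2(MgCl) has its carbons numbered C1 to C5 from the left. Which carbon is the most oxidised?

Count +1 for every bond to an atom more electronegative than carbon and −1 for every bond to one less electronegative; C–C bonds are 0. Tallying each carbon:
C1: 1C, 2H, 1I → 0 − 2 + 1 = -1
C2: 3C, 1H → 0 − 1 = -1
C3: 3C, 1H → 0 − 1 = -1
C4: 2C, 2O → 0 + 2 = +2
C5: 1C, 2H, 1Mg → 0 − 2 − 1 = -3
The most oxidised carbon is C4 at +2.

C4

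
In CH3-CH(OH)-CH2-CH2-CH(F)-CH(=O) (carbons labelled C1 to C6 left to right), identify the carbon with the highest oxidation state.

C6

Assign +1 per bond to O/N/halogen, −1 per bond to H or an electropositive element, and 0 per bond to carbon. Tallying each carbon:
C1: 1C, 3H → 0 − 3 = -3
C2: 2C, 1H, 1O → 0 − 1 + 1 = 0
C3: 2C, 2H → 0 − 2 = -2
C4: 2C, 2H → 0 − 2 = -2
C5: 2C, 1H, 1F → 0 − 1 + 1 = 0
C6: 1C, 1H, 2O → 0 − 1 + 2 = +1
The most oxidised carbon is C6 at +1.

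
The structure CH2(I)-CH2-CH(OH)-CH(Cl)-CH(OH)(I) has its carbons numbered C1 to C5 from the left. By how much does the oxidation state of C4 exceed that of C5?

-1

C4: 2C, 1H, 1Cl → 0 − 1 + 1 = 0
C5: 1C, 1H, 1O, 1I → 0 − 1 + 1 + 1 = +1
Difference: 0 − (+1) = -1.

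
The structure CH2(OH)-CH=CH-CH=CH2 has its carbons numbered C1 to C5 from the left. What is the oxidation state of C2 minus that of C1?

C2: 3C, 1H → 0 − 1 = -1
C1: 1C, 2H, 1O → 0 − 2 + 1 = -1
Difference: -1 − (-1) = 0.

0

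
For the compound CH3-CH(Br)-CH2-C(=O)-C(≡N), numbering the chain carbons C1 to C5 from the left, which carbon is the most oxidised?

Bonds to more-electronegative neighbours contribute +1 each, bonds to H or metals contribute −1 each, and C–C bonds contribute 0. Tallying each carbon:
C1: 1C, 3H → 0 − 3 = -3
C2: 2C, 1H, 1Br → 0 − 1 + 1 = 0
C3: 2C, 2H → 0 − 2 = -2
C4: 2C, 2O → 0 + 2 = +2
C5: 1C, 3N → 0 + 3 = +3
The most oxidised carbon is C5 at +3.

C5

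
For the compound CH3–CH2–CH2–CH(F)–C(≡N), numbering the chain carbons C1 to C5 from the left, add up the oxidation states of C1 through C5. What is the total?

-4

Count +1 for every bond to an atom more electronegative than carbon and −1 for every bond to one less electronegative; C–C bonds are 0. Tallying each carbon:
C1: 1C, 3H → 0 − 3 = -3
C2: 2C, 2H → 0 − 2 = -2
C3: 2C, 2H → 0 − 2 = -2
C4: 2C, 1H, 1F → 0 − 1 + 1 = 0
C5: 1C, 3N → 0 + 3 = +3
Sum = -3 − 2 − 2 + 0 + 3 = -4.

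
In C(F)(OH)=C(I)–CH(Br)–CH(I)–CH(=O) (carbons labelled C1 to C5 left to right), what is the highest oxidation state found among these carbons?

Assign +1 per bond to O/N/halogen, −1 per bond to H or an electropositive element, and 0 per bond to carbon. Tallying each carbon:
C1: 2C, 1O, 1F → 0 + 1 + 1 = +2
C2: 3C, 1I → 0 + 1 = +1
C3: 2C, 1H, 1Br → 0 − 1 + 1 = 0
C4: 2C, 1H, 1I → 0 − 1 + 1 = 0
C5: 1C, 1H, 2O → 0 − 1 + 2 = +1
The highest value is +2.

+2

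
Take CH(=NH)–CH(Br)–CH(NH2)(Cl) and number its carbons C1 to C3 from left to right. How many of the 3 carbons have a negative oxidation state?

0

Tallying each carbon's bonds:
C1: 1C, 1H, 2N → 0 − 1 + 2 = +1
C2: 2C, 1H, 1Br → 0 − 1 + 1 = 0
C3: 1C, 1H, 1N, 1Cl → 0 − 1 + 1 + 1 = +1
0 carbons meet the condition.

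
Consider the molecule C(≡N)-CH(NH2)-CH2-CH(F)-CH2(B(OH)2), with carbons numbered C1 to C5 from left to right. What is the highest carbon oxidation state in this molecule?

Tallying each carbon's bonds:
C1: 1C, 3N → 0 + 3 = +3
C2: 2C, 1H, 1N → 0 − 1 + 1 = 0
C3: 2C, 2H → 0 − 2 = -2
C4: 2C, 1H, 1F → 0 − 1 + 1 = 0
C5: 1C, 2H, 1B → 0 − 2 − 1 = -3
The highest value is +3.

+3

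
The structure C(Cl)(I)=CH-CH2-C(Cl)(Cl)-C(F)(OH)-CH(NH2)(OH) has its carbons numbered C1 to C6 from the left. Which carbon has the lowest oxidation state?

C3

Assign +1 per bond to O/N/halogen, −1 per bond to H or an electropositive element, and 0 per bond to carbon. Tallying each carbon:
C1: 2C, 1Cl, 1I → 0 + 1 + 1 = +2
C2: 3C, 1H → 0 − 1 = -1
C3: 2C, 2H → 0 − 2 = -2
C4: 2C, 2Cl → 0 + 2 = +2
C5: 2C, 1O, 1F → 0 + 1 + 1 = +2
C6: 1C, 1H, 1O, 1N → 0 − 1 + 1 + 1 = +1
The most reduced carbon is C3 at -2.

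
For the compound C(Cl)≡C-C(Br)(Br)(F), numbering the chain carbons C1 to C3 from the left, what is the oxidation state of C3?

+3

C3 has one bond to C (0), one bond to Br (+1), one bond to Br (+1), one bond to F (+1).
Oxidation state = 0 + 1 + 1 + 1 = +3.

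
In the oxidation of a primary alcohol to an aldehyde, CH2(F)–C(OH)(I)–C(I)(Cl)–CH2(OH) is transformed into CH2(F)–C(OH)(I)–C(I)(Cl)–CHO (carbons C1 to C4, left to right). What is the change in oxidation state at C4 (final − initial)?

+2

Before: C4 has 1 bond to C, 2 bonds to H, 1 bond to O → oxidation state -1.
After: C4 has 1 bond to C, 1 bond to H, 2 bonds to O → oxidation state +1.
Δ = +1 − (-1) = +2, so this is an oxidation at C4.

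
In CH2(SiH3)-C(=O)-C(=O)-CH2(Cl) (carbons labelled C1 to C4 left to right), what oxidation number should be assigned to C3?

+2

Count +1 for every bond to an atom more electronegative than carbon and −1 for every bond to one less electronegative; C–C bonds are 0.
C3 has one bond to C (0), one bond to C (0), a double bond to O (2×+1 = +2).
Oxidation state = 0 + 0 + 2 = +2.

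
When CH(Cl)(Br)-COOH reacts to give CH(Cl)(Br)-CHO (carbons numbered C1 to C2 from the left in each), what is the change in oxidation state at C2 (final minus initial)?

Before: C2 has 1 bond to C, 3 bonds to O → oxidation state +3.
After: C2 has 1 bond to C, 1 bond to H, 2 bonds to O → oxidation state +1.
Δ = +1 − (+3) = -2, so this is a reduction at C2.

-2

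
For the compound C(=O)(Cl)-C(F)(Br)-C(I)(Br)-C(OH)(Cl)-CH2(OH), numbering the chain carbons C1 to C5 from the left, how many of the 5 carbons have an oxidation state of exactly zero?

0

Tallying each carbon's bonds:
C1: 1C, 2O, 1Cl → 0 + 2 + 1 = +3
C2: 2C, 1F, 1Br → 0 + 1 + 1 = +2
C3: 2C, 1Br, 1I → 0 + 1 + 1 = +2
C4: 2C, 1O, 1Cl → 0 + 1 + 1 = +2
C5: 1C, 2H, 1O → 0 − 2 + 1 = -1
0 carbons meet the condition.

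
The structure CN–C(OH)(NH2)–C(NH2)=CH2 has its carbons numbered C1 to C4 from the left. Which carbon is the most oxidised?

C1

Tallying each carbon's bonds:
C1: 1C, 3N → 0 + 3 = +3
C2: 2C, 1O, 1N → 0 + 1 + 1 = +2
C3: 3C, 1N → 0 + 1 = +1
C4: 2C, 2H → 0 − 2 = -2
The most oxidised carbon is C1 at +3.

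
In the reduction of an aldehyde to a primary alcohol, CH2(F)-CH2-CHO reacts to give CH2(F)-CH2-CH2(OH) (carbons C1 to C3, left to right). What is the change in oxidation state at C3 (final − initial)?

-2

Before: C3 has 1 bond to C, 1 bond to H, 2 bonds to O → oxidation state +1.
After: C3 has 1 bond to C, 2 bonds to H, 1 bond to O → oxidation state -1.
Δ = -1 − (+1) = -2, so this is a reduction at C3.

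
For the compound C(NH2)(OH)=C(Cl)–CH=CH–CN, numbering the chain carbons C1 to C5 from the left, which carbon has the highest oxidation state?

Bonds to more-electronegative neighbours contribute +1 each, bonds to H or metals contribute −1 each, and C–C bonds contribute 0. Tallying each carbon:
C1: 2C, 1O, 1N → 0 + 1 + 1 = +2
C2: 3C, 1Cl → 0 + 1 = +1
C3: 3C, 1H → 0 − 1 = -1
C4: 3C, 1H → 0 − 1 = -1
C5: 1C, 3N → 0 + 3 = +3
The most oxidised carbon is C5 at +3.

C5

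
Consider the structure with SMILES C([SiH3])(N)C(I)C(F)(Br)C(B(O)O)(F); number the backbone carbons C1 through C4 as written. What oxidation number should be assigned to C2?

0

C2 has one bond to C (0), one bond to C (0), one bond to H (-1), one bond to I (+1).
Oxidation state = 0 + 0 − 1 + 1 = 0.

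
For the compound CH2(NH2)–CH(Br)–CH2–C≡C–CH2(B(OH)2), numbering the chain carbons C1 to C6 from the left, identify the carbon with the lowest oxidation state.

Bonds to more-electronegative neighbours contribute +1 each, bonds to H or metals contribute −1 each, and C–C bonds contribute 0. Tallying each carbon:
C1: 1C, 2H, 1N → 0 − 2 + 1 = -1
C2: 2C, 1H, 1Br → 0 − 1 + 1 = 0
C3: 2C, 2H → 0 − 2 = -2
C4: 4C → 0 = 0
C5: 4C → 0 = 0
C6: 1C, 2H, 1B → 0 − 2 − 1 = -3
The most reduced carbon is C6 at -3.

C6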